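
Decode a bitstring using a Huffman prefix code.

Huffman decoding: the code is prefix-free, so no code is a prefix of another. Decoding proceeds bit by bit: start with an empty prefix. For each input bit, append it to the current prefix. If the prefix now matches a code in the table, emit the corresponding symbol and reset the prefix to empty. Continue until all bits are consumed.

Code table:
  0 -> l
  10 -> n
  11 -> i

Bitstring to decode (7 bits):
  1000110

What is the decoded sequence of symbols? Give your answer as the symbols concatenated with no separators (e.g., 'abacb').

Answer: nllil

Derivation:
Bit 0: prefix='1' (no match yet)
Bit 1: prefix='10' -> emit 'n', reset
Bit 2: prefix='0' -> emit 'l', reset
Bit 3: prefix='0' -> emit 'l', reset
Bit 4: prefix='1' (no match yet)
Bit 5: prefix='11' -> emit 'i', reset
Bit 6: prefix='0' -> emit 'l', reset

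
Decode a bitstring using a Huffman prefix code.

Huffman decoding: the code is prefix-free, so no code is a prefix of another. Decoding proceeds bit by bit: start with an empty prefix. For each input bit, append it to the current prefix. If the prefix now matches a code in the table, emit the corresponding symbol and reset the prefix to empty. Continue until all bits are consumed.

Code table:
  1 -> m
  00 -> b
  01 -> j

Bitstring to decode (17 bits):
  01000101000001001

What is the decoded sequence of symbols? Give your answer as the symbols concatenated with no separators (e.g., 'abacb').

Bit 0: prefix='0' (no match yet)
Bit 1: prefix='01' -> emit 'j', reset
Bit 2: prefix='0' (no match yet)
Bit 3: prefix='00' -> emit 'b', reset
Bit 4: prefix='0' (no match yet)
Bit 5: prefix='01' -> emit 'j', reset
Bit 6: prefix='0' (no match yet)
Bit 7: prefix='01' -> emit 'j', reset
Bit 8: prefix='0' (no match yet)
Bit 9: prefix='00' -> emit 'b', reset
Bit 10: prefix='0' (no match yet)
Bit 11: prefix='00' -> emit 'b', reset
Bit 12: prefix='0' (no match yet)
Bit 13: prefix='01' -> emit 'j', reset
Bit 14: prefix='0' (no match yet)
Bit 15: prefix='00' -> emit 'b', reset
Bit 16: prefix='1' -> emit 'm', reset

Answer: jbjjbbjbm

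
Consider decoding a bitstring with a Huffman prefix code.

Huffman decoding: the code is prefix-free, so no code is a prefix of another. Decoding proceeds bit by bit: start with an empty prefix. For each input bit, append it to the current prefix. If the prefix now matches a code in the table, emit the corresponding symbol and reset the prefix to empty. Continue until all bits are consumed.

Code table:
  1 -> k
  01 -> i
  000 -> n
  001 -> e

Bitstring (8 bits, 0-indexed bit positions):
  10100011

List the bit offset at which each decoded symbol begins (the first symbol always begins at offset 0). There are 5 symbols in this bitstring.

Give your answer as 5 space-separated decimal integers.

Answer: 0 1 3 6 7

Derivation:
Bit 0: prefix='1' -> emit 'k', reset
Bit 1: prefix='0' (no match yet)
Bit 2: prefix='01' -> emit 'i', reset
Bit 3: prefix='0' (no match yet)
Bit 4: prefix='00' (no match yet)
Bit 5: prefix='000' -> emit 'n', reset
Bit 6: prefix='1' -> emit 'k', reset
Bit 7: prefix='1' -> emit 'k', reset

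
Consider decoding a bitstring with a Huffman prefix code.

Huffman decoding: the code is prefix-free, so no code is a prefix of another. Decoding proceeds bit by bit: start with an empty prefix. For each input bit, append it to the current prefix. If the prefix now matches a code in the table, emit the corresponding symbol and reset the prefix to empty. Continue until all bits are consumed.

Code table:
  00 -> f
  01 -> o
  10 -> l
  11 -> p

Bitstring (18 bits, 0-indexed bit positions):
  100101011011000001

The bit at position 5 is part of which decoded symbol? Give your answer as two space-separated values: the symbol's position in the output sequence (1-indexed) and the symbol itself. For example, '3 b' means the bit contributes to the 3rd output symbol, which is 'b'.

Answer: 3 o

Derivation:
Bit 0: prefix='1' (no match yet)
Bit 1: prefix='10' -> emit 'l', reset
Bit 2: prefix='0' (no match yet)
Bit 3: prefix='01' -> emit 'o', reset
Bit 4: prefix='0' (no match yet)
Bit 5: prefix='01' -> emit 'o', reset
Bit 6: prefix='0' (no match yet)
Bit 7: prefix='01' -> emit 'o', reset
Bit 8: prefix='1' (no match yet)
Bit 9: prefix='10' -> emit 'l', reset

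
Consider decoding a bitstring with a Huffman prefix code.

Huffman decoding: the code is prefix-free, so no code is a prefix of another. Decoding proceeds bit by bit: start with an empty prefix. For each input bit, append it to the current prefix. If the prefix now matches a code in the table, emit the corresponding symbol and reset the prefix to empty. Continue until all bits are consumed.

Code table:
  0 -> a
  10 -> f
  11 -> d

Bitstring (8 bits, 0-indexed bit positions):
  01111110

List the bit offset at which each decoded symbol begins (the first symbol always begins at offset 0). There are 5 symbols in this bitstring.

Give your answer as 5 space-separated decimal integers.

Answer: 0 1 3 5 7

Derivation:
Bit 0: prefix='0' -> emit 'a', reset
Bit 1: prefix='1' (no match yet)
Bit 2: prefix='11' -> emit 'd', reset
Bit 3: prefix='1' (no match yet)
Bit 4: prefix='11' -> emit 'd', reset
Bit 5: prefix='1' (no match yet)
Bit 6: prefix='11' -> emit 'd', reset
Bit 7: prefix='0' -> emit 'a', reset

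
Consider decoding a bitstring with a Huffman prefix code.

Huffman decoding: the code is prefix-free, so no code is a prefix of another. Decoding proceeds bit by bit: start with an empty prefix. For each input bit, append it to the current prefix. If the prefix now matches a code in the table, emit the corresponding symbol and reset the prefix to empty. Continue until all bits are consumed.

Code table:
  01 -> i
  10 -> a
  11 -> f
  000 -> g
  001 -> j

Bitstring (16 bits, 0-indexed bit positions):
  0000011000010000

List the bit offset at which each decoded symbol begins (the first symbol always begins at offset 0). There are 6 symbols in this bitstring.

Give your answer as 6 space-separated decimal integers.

Bit 0: prefix='0' (no match yet)
Bit 1: prefix='00' (no match yet)
Bit 2: prefix='000' -> emit 'g', reset
Bit 3: prefix='0' (no match yet)
Bit 4: prefix='00' (no match yet)
Bit 5: prefix='001' -> emit 'j', reset
Bit 6: prefix='1' (no match yet)
Bit 7: prefix='10' -> emit 'a', reset
Bit 8: prefix='0' (no match yet)
Bit 9: prefix='00' (no match yet)
Bit 10: prefix='000' -> emit 'g', reset
Bit 11: prefix='1' (no match yet)
Bit 12: prefix='10' -> emit 'a', reset
Bit 13: prefix='0' (no match yet)
Bit 14: prefix='00' (no match yet)
Bit 15: prefix='000' -> emit 'g', reset

Answer: 0 3 6 8 11 13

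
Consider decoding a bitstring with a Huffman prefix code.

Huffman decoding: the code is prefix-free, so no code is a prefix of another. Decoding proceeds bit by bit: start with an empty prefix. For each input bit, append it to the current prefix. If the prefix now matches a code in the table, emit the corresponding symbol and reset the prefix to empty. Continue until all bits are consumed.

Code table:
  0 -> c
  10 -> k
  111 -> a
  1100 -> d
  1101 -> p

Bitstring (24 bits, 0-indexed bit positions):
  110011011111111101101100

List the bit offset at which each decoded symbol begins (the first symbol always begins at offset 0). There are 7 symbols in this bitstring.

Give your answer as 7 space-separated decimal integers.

Answer: 0 4 8 11 14 18 20

Derivation:
Bit 0: prefix='1' (no match yet)
Bit 1: prefix='11' (no match yet)
Bit 2: prefix='110' (no match yet)
Bit 3: prefix='1100' -> emit 'd', reset
Bit 4: prefix='1' (no match yet)
Bit 5: prefix='11' (no match yet)
Bit 6: prefix='110' (no match yet)
Bit 7: prefix='1101' -> emit 'p', reset
Bit 8: prefix='1' (no match yet)
Bit 9: prefix='11' (no match yet)
Bit 10: prefix='111' -> emit 'a', reset
Bit 11: prefix='1' (no match yet)
Bit 12: prefix='11' (no match yet)
Bit 13: prefix='111' -> emit 'a', reset
Bit 14: prefix='1' (no match yet)
Bit 15: prefix='11' (no match yet)
Bit 16: prefix='110' (no match yet)
Bit 17: prefix='1101' -> emit 'p', reset
Bit 18: prefix='1' (no match yet)
Bit 19: prefix='10' -> emit 'k', reset
Bit 20: prefix='1' (no match yet)
Bit 21: prefix='11' (no match yet)
Bit 22: prefix='110' (no match yet)
Bit 23: prefix='1100' -> emit 'd', reset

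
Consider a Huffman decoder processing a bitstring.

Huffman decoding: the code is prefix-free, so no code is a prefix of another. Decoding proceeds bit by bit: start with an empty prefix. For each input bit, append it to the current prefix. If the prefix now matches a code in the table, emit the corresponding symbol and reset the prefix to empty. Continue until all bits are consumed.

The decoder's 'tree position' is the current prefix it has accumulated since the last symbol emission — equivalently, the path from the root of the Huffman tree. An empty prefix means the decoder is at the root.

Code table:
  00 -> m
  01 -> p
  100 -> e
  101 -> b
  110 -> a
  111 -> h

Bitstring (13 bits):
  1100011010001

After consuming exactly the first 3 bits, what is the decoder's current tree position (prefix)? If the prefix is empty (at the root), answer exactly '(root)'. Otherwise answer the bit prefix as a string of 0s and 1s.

Answer: (root)

Derivation:
Bit 0: prefix='1' (no match yet)
Bit 1: prefix='11' (no match yet)
Bit 2: prefix='110' -> emit 'a', reset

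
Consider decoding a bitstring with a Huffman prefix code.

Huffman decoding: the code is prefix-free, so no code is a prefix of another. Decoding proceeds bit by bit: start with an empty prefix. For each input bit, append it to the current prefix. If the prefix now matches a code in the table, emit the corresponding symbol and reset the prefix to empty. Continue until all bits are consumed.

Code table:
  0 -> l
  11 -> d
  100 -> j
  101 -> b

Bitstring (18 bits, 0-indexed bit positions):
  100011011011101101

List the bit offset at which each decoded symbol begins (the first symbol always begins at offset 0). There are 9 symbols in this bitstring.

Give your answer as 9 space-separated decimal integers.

Answer: 0 3 4 6 7 9 10 12 15

Derivation:
Bit 0: prefix='1' (no match yet)
Bit 1: prefix='10' (no match yet)
Bit 2: prefix='100' -> emit 'j', reset
Bit 3: prefix='0' -> emit 'l', reset
Bit 4: prefix='1' (no match yet)
Bit 5: prefix='11' -> emit 'd', reset
Bit 6: prefix='0' -> emit 'l', reset
Bit 7: prefix='1' (no match yet)
Bit 8: prefix='11' -> emit 'd', reset
Bit 9: prefix='0' -> emit 'l', reset
Bit 10: prefix='1' (no match yet)
Bit 11: prefix='11' -> emit 'd', reset
Bit 12: prefix='1' (no match yet)
Bit 13: prefix='10' (no match yet)
Bit 14: prefix='101' -> emit 'b', reset
Bit 15: prefix='1' (no match yet)
Bit 16: prefix='10' (no match yet)
Bit 17: prefix='101' -> emit 'b', reset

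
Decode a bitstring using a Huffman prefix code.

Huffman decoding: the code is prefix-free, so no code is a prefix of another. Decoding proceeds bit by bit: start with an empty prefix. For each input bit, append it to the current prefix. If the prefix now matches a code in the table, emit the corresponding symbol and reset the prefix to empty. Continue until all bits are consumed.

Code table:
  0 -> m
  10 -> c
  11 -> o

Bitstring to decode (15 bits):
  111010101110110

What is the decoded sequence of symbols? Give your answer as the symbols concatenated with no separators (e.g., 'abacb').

Bit 0: prefix='1' (no match yet)
Bit 1: prefix='11' -> emit 'o', reset
Bit 2: prefix='1' (no match yet)
Bit 3: prefix='10' -> emit 'c', reset
Bit 4: prefix='1' (no match yet)
Bit 5: prefix='10' -> emit 'c', reset
Bit 6: prefix='1' (no match yet)
Bit 7: prefix='10' -> emit 'c', reset
Bit 8: prefix='1' (no match yet)
Bit 9: prefix='11' -> emit 'o', reset
Bit 10: prefix='1' (no match yet)
Bit 11: prefix='10' -> emit 'c', reset
Bit 12: prefix='1' (no match yet)
Bit 13: prefix='11' -> emit 'o', reset
Bit 14: prefix='0' -> emit 'm', reset

Answer: occcocom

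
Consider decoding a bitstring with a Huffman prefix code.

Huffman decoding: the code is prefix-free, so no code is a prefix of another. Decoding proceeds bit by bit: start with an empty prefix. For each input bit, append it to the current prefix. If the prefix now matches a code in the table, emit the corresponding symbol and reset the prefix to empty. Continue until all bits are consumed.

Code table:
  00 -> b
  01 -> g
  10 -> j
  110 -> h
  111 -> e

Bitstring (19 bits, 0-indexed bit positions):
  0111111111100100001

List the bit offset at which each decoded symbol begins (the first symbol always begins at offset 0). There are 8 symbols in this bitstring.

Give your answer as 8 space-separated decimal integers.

Answer: 0 2 5 8 11 13 15 17

Derivation:
Bit 0: prefix='0' (no match yet)
Bit 1: prefix='01' -> emit 'g', reset
Bit 2: prefix='1' (no match yet)
Bit 3: prefix='11' (no match yet)
Bit 4: prefix='111' -> emit 'e', reset
Bit 5: prefix='1' (no match yet)
Bit 6: prefix='11' (no match yet)
Bit 7: prefix='111' -> emit 'e', reset
Bit 8: prefix='1' (no match yet)
Bit 9: prefix='11' (no match yet)
Bit 10: prefix='111' -> emit 'e', reset
Bit 11: prefix='0' (no match yet)
Bit 12: prefix='00' -> emit 'b', reset
Bit 13: prefix='1' (no match yet)
Bit 14: prefix='10' -> emit 'j', reset
Bit 15: prefix='0' (no match yet)
Bit 16: prefix='00' -> emit 'b', reset
Bit 17: prefix='0' (no match yet)
Bit 18: prefix='01' -> emit 'g', reset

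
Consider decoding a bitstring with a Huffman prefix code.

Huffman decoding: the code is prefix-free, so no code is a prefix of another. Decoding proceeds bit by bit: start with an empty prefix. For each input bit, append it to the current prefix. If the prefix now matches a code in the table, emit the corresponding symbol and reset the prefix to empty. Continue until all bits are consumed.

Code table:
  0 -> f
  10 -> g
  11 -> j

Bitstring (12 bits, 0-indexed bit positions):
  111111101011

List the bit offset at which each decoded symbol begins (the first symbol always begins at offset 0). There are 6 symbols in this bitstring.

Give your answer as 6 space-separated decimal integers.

Answer: 0 2 4 6 8 10

Derivation:
Bit 0: prefix='1' (no match yet)
Bit 1: prefix='11' -> emit 'j', reset
Bit 2: prefix='1' (no match yet)
Bit 3: prefix='11' -> emit 'j', reset
Bit 4: prefix='1' (no match yet)
Bit 5: prefix='11' -> emit 'j', reset
Bit 6: prefix='1' (no match yet)
Bit 7: prefix='10' -> emit 'g', reset
Bit 8: prefix='1' (no match yet)
Bit 9: prefix='10' -> emit 'g', reset
Bit 10: prefix='1' (no match yet)
Bit 11: prefix='11' -> emit 'j', reset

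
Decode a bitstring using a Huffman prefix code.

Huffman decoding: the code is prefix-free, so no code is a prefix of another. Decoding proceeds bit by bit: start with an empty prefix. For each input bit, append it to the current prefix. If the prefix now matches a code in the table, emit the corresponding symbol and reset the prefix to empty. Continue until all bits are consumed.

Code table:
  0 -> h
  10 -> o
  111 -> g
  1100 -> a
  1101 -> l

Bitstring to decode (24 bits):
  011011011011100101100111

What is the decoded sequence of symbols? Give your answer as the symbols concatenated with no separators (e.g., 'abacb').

Bit 0: prefix='0' -> emit 'h', reset
Bit 1: prefix='1' (no match yet)
Bit 2: prefix='11' (no match yet)
Bit 3: prefix='110' (no match yet)
Bit 4: prefix='1101' -> emit 'l', reset
Bit 5: prefix='1' (no match yet)
Bit 6: prefix='10' -> emit 'o', reset
Bit 7: prefix='1' (no match yet)
Bit 8: prefix='11' (no match yet)
Bit 9: prefix='110' (no match yet)
Bit 10: prefix='1101' -> emit 'l', reset
Bit 11: prefix='1' (no match yet)
Bit 12: prefix='11' (no match yet)
Bit 13: prefix='110' (no match yet)
Bit 14: prefix='1100' -> emit 'a', reset
Bit 15: prefix='1' (no match yet)
Bit 16: prefix='10' -> emit 'o', reset
Bit 17: prefix='1' (no match yet)
Bit 18: prefix='11' (no match yet)
Bit 19: prefix='110' (no match yet)
Bit 20: prefix='1100' -> emit 'a', reset
Bit 21: prefix='1' (no match yet)
Bit 22: prefix='11' (no match yet)
Bit 23: prefix='111' -> emit 'g', reset

Answer: hlolaoag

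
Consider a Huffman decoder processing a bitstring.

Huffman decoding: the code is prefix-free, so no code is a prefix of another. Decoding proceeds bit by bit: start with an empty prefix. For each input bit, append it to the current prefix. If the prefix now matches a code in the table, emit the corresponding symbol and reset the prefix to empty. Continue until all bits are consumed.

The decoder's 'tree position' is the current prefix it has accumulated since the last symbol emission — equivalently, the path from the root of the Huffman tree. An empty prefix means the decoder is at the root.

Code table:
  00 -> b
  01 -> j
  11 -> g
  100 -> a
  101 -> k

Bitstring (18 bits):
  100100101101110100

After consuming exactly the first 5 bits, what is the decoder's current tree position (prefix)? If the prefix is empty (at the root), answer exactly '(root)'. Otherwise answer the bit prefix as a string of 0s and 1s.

Answer: 10

Derivation:
Bit 0: prefix='1' (no match yet)
Bit 1: prefix='10' (no match yet)
Bit 2: prefix='100' -> emit 'a', reset
Bit 3: prefix='1' (no match yet)
Bit 4: prefix='10' (no match yet)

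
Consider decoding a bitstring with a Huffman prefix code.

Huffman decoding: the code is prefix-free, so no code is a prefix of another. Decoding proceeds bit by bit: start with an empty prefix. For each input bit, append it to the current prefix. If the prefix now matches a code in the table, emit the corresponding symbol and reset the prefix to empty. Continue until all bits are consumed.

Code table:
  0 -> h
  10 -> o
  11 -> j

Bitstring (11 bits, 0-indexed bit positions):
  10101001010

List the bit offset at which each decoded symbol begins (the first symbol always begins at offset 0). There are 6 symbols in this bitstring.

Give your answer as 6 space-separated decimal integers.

Bit 0: prefix='1' (no match yet)
Bit 1: prefix='10' -> emit 'o', reset
Bit 2: prefix='1' (no match yet)
Bit 3: prefix='10' -> emit 'o', reset
Bit 4: prefix='1' (no match yet)
Bit 5: prefix='10' -> emit 'o', reset
Bit 6: prefix='0' -> emit 'h', reset
Bit 7: prefix='1' (no match yet)
Bit 8: prefix='10' -> emit 'o', reset
Bit 9: prefix='1' (no match yet)
Bit 10: prefix='10' -> emit 'o', reset

Answer: 0 2 4 6 7 9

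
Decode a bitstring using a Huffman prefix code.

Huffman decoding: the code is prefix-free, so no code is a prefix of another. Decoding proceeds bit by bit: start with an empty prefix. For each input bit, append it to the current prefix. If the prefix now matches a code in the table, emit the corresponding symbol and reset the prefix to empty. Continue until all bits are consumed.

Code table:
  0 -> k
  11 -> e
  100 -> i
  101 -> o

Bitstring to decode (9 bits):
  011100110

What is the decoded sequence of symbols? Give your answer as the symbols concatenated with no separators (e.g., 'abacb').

Answer: keiek

Derivation:
Bit 0: prefix='0' -> emit 'k', reset
Bit 1: prefix='1' (no match yet)
Bit 2: prefix='11' -> emit 'e', reset
Bit 3: prefix='1' (no match yet)
Bit 4: prefix='10' (no match yet)
Bit 5: prefix='100' -> emit 'i', reset
Bit 6: prefix='1' (no match yet)
Bit 7: prefix='11' -> emit 'e', reset
Bit 8: prefix='0' -> emit 'k', reset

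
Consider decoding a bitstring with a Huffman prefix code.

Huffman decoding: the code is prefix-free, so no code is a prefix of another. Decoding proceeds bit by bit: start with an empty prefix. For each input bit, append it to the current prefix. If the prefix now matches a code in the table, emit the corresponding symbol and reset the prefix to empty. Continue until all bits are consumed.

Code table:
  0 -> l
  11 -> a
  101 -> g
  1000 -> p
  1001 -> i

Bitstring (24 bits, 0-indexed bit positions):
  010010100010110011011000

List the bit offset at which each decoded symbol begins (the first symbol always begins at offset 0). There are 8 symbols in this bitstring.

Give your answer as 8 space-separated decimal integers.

Bit 0: prefix='0' -> emit 'l', reset
Bit 1: prefix='1' (no match yet)
Bit 2: prefix='10' (no match yet)
Bit 3: prefix='100' (no match yet)
Bit 4: prefix='1001' -> emit 'i', reset
Bit 5: prefix='0' -> emit 'l', reset
Bit 6: prefix='1' (no match yet)
Bit 7: prefix='10' (no match yet)
Bit 8: prefix='100' (no match yet)
Bit 9: prefix='1000' -> emit 'p', reset
Bit 10: prefix='1' (no match yet)
Bit 11: prefix='10' (no match yet)
Bit 12: prefix='101' -> emit 'g', reset
Bit 13: prefix='1' (no match yet)
Bit 14: prefix='10' (no match yet)
Bit 15: prefix='100' (no match yet)
Bit 16: prefix='1001' -> emit 'i', reset
Bit 17: prefix='1' (no match yet)
Bit 18: prefix='10' (no match yet)
Bit 19: prefix='101' -> emit 'g', reset
Bit 20: prefix='1' (no match yet)
Bit 21: prefix='10' (no match yet)
Bit 22: prefix='100' (no match yet)
Bit 23: prefix='1000' -> emit 'p', reset

Answer: 0 1 5 6 10 13 17 20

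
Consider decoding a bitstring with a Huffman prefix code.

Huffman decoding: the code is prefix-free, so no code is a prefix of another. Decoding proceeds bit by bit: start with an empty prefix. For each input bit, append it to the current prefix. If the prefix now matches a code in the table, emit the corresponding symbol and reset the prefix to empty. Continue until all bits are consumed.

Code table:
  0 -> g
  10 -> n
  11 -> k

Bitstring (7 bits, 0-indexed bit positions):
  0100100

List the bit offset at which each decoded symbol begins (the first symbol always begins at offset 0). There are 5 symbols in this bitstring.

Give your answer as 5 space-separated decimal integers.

Answer: 0 1 3 4 6

Derivation:
Bit 0: prefix='0' -> emit 'g', reset
Bit 1: prefix='1' (no match yet)
Bit 2: prefix='10' -> emit 'n', reset
Bit 3: prefix='0' -> emit 'g', reset
Bit 4: prefix='1' (no match yet)
Bit 5: prefix='10' -> emit 'n', reset
Bit 6: prefix='0' -> emit 'g', reset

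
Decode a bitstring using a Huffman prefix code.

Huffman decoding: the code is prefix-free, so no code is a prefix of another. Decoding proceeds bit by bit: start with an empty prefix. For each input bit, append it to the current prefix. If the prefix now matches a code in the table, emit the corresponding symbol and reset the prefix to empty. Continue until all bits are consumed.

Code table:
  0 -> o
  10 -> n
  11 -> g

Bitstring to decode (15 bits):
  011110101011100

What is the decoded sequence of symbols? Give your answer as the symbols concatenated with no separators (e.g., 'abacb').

Answer: oggonngno

Derivation:
Bit 0: prefix='0' -> emit 'o', reset
Bit 1: prefix='1' (no match yet)
Bit 2: prefix='11' -> emit 'g', reset
Bit 3: prefix='1' (no match yet)
Bit 4: prefix='11' -> emit 'g', reset
Bit 5: prefix='0' -> emit 'o', reset
Bit 6: prefix='1' (no match yet)
Bit 7: prefix='10' -> emit 'n', reset
Bit 8: prefix='1' (no match yet)
Bit 9: prefix='10' -> emit 'n', reset
Bit 10: prefix='1' (no match yet)
Bit 11: prefix='11' -> emit 'g', reset
Bit 12: prefix='1' (no match yet)
Bit 13: prefix='10' -> emit 'n', reset
Bit 14: prefix='0' -> emit 'o', reset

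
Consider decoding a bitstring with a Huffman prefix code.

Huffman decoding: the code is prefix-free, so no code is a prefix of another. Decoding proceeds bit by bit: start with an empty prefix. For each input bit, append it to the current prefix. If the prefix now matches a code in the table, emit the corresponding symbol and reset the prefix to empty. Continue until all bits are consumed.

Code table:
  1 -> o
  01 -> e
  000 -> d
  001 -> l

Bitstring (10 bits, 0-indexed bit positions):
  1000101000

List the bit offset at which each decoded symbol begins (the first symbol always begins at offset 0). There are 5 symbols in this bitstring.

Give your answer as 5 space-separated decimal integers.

Answer: 0 1 4 5 7

Derivation:
Bit 0: prefix='1' -> emit 'o', reset
Bit 1: prefix='0' (no match yet)
Bit 2: prefix='00' (no match yet)
Bit 3: prefix='000' -> emit 'd', reset
Bit 4: prefix='1' -> emit 'o', reset
Bit 5: prefix='0' (no match yet)
Bit 6: prefix='01' -> emit 'e', reset
Bit 7: prefix='0' (no match yet)
Bit 8: prefix='00' (no match yet)
Bit 9: prefix='000' -> emit 'd', reset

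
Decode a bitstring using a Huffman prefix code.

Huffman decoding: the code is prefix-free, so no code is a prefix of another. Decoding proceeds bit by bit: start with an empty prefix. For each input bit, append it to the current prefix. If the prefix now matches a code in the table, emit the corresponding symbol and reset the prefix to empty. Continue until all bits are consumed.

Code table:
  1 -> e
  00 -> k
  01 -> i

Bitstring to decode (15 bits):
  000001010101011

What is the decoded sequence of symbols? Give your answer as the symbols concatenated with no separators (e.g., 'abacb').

Answer: kkiiiiie

Derivation:
Bit 0: prefix='0' (no match yet)
Bit 1: prefix='00' -> emit 'k', reset
Bit 2: prefix='0' (no match yet)
Bit 3: prefix='00' -> emit 'k', reset
Bit 4: prefix='0' (no match yet)
Bit 5: prefix='01' -> emit 'i', reset
Bit 6: prefix='0' (no match yet)
Bit 7: prefix='01' -> emit 'i', reset
Bit 8: prefix='0' (no match yet)
Bit 9: prefix='01' -> emit 'i', reset
Bit 10: prefix='0' (no match yet)
Bit 11: prefix='01' -> emit 'i', reset
Bit 12: prefix='0' (no match yet)
Bit 13: prefix='01' -> emit 'i', reset
Bit 14: prefix='1' -> emit 'e', reset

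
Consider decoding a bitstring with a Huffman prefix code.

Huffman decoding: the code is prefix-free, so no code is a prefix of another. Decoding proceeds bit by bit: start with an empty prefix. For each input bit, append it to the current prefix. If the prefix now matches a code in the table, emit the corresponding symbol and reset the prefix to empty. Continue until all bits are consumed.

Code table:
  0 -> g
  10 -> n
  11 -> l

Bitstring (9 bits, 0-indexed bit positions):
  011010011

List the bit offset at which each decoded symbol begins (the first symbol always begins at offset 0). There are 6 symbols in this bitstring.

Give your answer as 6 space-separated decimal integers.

Answer: 0 1 3 4 6 7

Derivation:
Bit 0: prefix='0' -> emit 'g', reset
Bit 1: prefix='1' (no match yet)
Bit 2: prefix='11' -> emit 'l', reset
Bit 3: prefix='0' -> emit 'g', reset
Bit 4: prefix='1' (no match yet)
Bit 5: prefix='10' -> emit 'n', reset
Bit 6: prefix='0' -> emit 'g', reset
Bit 7: prefix='1' (no match yet)
Bit 8: prefix='11' -> emit 'l', reset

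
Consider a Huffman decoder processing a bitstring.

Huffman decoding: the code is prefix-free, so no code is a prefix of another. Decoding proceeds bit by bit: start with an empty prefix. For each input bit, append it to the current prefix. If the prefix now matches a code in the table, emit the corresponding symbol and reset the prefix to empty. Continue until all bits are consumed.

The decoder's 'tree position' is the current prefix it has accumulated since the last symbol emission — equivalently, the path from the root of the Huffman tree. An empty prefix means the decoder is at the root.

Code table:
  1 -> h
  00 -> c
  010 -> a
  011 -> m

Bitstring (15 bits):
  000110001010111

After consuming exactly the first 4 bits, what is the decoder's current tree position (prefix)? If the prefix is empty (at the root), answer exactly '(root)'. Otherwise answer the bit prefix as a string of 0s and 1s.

Answer: 01

Derivation:
Bit 0: prefix='0' (no match yet)
Bit 1: prefix='00' -> emit 'c', reset
Bit 2: prefix='0' (no match yet)
Bit 3: prefix='01' (no match yet)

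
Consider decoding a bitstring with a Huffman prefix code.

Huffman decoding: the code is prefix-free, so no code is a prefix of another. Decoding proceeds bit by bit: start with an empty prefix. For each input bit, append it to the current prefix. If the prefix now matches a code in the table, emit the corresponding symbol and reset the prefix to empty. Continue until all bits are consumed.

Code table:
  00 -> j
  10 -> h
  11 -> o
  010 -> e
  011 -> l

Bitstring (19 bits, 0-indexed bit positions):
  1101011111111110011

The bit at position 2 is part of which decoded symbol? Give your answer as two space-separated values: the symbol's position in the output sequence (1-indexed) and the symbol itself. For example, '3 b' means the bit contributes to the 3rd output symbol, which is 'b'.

Bit 0: prefix='1' (no match yet)
Bit 1: prefix='11' -> emit 'o', reset
Bit 2: prefix='0' (no match yet)
Bit 3: prefix='01' (no match yet)
Bit 4: prefix='010' -> emit 'e', reset
Bit 5: prefix='1' (no match yet)
Bit 6: prefix='11' -> emit 'o', reset

Answer: 2 e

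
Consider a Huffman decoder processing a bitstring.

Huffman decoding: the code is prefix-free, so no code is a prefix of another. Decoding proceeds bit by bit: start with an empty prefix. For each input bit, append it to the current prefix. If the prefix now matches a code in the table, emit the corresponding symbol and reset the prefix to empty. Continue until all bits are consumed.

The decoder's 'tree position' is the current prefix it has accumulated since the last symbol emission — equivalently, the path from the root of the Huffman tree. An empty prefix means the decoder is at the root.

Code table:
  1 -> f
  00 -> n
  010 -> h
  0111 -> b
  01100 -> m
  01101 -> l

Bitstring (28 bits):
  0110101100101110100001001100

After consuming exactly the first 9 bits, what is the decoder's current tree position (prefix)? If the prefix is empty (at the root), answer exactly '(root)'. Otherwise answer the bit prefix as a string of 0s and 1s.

Answer: 0110

Derivation:
Bit 0: prefix='0' (no match yet)
Bit 1: prefix='01' (no match yet)
Bit 2: prefix='011' (no match yet)
Bit 3: prefix='0110' (no match yet)
Bit 4: prefix='01101' -> emit 'l', reset
Bit 5: prefix='0' (no match yet)
Bit 6: prefix='01' (no match yet)
Bit 7: prefix='011' (no match yet)
Bit 8: prefix='0110' (no match yet)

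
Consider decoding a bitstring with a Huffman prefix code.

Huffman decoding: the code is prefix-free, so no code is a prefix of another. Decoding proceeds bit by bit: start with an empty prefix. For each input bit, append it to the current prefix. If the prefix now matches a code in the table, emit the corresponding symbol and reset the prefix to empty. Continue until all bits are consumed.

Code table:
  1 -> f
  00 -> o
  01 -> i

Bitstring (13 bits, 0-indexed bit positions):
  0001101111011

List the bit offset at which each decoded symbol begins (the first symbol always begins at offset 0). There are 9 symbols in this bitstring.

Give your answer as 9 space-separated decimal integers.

Bit 0: prefix='0' (no match yet)
Bit 1: prefix='00' -> emit 'o', reset
Bit 2: prefix='0' (no match yet)
Bit 3: prefix='01' -> emit 'i', reset
Bit 4: prefix='1' -> emit 'f', reset
Bit 5: prefix='0' (no match yet)
Bit 6: prefix='01' -> emit 'i', reset
Bit 7: prefix='1' -> emit 'f', reset
Bit 8: prefix='1' -> emit 'f', reset
Bit 9: prefix='1' -> emit 'f', reset
Bit 10: prefix='0' (no match yet)
Bit 11: prefix='01' -> emit 'i', reset
Bit 12: prefix='1' -> emit 'f', reset

Answer: 0 2 4 5 7 8 9 10 12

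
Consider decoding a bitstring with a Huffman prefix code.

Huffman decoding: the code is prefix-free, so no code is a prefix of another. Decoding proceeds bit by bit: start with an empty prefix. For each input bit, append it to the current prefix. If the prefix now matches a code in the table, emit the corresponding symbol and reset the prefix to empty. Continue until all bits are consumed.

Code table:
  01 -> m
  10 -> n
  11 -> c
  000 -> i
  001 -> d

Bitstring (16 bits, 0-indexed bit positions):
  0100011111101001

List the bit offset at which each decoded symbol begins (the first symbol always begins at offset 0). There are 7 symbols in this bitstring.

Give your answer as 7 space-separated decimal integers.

Answer: 0 2 5 7 9 11 13

Derivation:
Bit 0: prefix='0' (no match yet)
Bit 1: prefix='01' -> emit 'm', reset
Bit 2: prefix='0' (no match yet)
Bit 3: prefix='00' (no match yet)
Bit 4: prefix='000' -> emit 'i', reset
Bit 5: prefix='1' (no match yet)
Bit 6: prefix='11' -> emit 'c', reset
Bit 7: prefix='1' (no match yet)
Bit 8: prefix='11' -> emit 'c', reset
Bit 9: prefix='1' (no match yet)
Bit 10: prefix='11' -> emit 'c', reset
Bit 11: prefix='0' (no match yet)
Bit 12: prefix='01' -> emit 'm', reset
Bit 13: prefix='0' (no match yet)
Bit 14: prefix='00' (no match yet)
Bit 15: prefix='001' -> emit 'd', reset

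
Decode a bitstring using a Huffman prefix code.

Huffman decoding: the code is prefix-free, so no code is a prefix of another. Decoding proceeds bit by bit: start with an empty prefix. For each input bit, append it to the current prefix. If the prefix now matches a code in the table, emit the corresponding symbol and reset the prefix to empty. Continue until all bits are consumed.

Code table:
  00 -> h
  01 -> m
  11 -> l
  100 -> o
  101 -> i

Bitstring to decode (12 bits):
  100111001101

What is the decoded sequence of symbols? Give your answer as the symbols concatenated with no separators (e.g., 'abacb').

Bit 0: prefix='1' (no match yet)
Bit 1: prefix='10' (no match yet)
Bit 2: prefix='100' -> emit 'o', reset
Bit 3: prefix='1' (no match yet)
Bit 4: prefix='11' -> emit 'l', reset
Bit 5: prefix='1' (no match yet)
Bit 6: prefix='10' (no match yet)
Bit 7: prefix='100' -> emit 'o', reset
Bit 8: prefix='1' (no match yet)
Bit 9: prefix='11' -> emit 'l', reset
Bit 10: prefix='0' (no match yet)
Bit 11: prefix='01' -> emit 'm', reset

Answer: ololm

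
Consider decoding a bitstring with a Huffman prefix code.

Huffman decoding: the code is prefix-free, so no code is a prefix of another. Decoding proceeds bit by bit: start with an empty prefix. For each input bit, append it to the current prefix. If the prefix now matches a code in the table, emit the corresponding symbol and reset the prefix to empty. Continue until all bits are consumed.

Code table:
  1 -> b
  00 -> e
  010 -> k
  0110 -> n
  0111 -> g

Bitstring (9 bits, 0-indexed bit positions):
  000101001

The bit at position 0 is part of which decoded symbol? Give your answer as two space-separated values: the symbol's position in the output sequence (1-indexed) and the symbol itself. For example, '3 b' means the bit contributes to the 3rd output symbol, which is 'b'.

Answer: 1 e

Derivation:
Bit 0: prefix='0' (no match yet)
Bit 1: prefix='00' -> emit 'e', reset
Bit 2: prefix='0' (no match yet)
Bit 3: prefix='01' (no match yet)
Bit 4: prefix='010' -> emit 'k', reset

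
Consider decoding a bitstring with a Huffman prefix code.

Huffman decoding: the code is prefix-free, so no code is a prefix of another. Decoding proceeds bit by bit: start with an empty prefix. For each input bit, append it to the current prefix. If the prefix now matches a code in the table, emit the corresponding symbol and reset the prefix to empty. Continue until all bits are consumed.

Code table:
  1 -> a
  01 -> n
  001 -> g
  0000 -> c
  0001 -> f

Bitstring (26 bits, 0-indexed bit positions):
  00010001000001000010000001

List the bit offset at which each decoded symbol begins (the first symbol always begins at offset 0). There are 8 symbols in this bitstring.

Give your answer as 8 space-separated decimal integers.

Bit 0: prefix='0' (no match yet)
Bit 1: prefix='00' (no match yet)
Bit 2: prefix='000' (no match yet)
Bit 3: prefix='0001' -> emit 'f', reset
Bit 4: prefix='0' (no match yet)
Bit 5: prefix='00' (no match yet)
Bit 6: prefix='000' (no match yet)
Bit 7: prefix='0001' -> emit 'f', reset
Bit 8: prefix='0' (no match yet)
Bit 9: prefix='00' (no match yet)
Bit 10: prefix='000' (no match yet)
Bit 11: prefix='0000' -> emit 'c', reset
Bit 12: prefix='0' (no match yet)
Bit 13: prefix='01' -> emit 'n', reset
Bit 14: prefix='0' (no match yet)
Bit 15: prefix='00' (no match yet)
Bit 16: prefix='000' (no match yet)
Bit 17: prefix='0000' -> emit 'c', reset
Bit 18: prefix='1' -> emit 'a', reset
Bit 19: prefix='0' (no match yet)
Bit 20: prefix='00' (no match yet)
Bit 21: prefix='000' (no match yet)
Bit 22: prefix='0000' -> emit 'c', reset
Bit 23: prefix='0' (no match yet)
Bit 24: prefix='00' (no match yet)
Bit 25: prefix='001' -> emit 'g', reset

Answer: 0 4 8 12 14 18 19 23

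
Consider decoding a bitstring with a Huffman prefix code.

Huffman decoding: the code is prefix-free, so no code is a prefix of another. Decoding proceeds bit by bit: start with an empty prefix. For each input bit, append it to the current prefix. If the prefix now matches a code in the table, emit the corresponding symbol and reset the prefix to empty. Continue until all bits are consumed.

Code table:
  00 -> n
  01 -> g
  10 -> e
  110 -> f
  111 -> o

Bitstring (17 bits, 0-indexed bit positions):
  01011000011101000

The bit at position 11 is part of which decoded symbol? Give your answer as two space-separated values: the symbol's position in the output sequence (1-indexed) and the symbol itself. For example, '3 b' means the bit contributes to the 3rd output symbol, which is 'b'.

Answer: 6 f

Derivation:
Bit 0: prefix='0' (no match yet)
Bit 1: prefix='01' -> emit 'g', reset
Bit 2: prefix='0' (no match yet)
Bit 3: prefix='01' -> emit 'g', reset
Bit 4: prefix='1' (no match yet)
Bit 5: prefix='10' -> emit 'e', reset
Bit 6: prefix='0' (no match yet)
Bit 7: prefix='00' -> emit 'n', reset
Bit 8: prefix='0' (no match yet)
Bit 9: prefix='01' -> emit 'g', reset
Bit 10: prefix='1' (no match yet)
Bit 11: prefix='11' (no match yet)
Bit 12: prefix='110' -> emit 'f', reset
Bit 13: prefix='1' (no match yet)
Bit 14: prefix='10' -> emit 'e', reset
Bit 15: prefix='0' (no match yet)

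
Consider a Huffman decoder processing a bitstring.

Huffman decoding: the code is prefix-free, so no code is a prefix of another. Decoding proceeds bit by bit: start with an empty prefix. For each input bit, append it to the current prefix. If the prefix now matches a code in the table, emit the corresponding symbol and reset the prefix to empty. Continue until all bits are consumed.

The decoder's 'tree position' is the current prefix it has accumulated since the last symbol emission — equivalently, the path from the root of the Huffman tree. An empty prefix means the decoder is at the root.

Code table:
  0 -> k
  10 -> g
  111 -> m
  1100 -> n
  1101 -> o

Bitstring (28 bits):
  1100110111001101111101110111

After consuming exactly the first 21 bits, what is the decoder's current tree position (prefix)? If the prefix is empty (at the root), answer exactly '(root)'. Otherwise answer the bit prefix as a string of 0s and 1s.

Answer: (root)

Derivation:
Bit 0: prefix='1' (no match yet)
Bit 1: prefix='11' (no match yet)
Bit 2: prefix='110' (no match yet)
Bit 3: prefix='1100' -> emit 'n', reset
Bit 4: prefix='1' (no match yet)
Bit 5: prefix='11' (no match yet)
Bit 6: prefix='110' (no match yet)
Bit 7: prefix='1101' -> emit 'o', reset
Bit 8: prefix='1' (no match yet)
Bit 9: prefix='11' (no match yet)
Bit 10: prefix='110' (no match yet)
Bit 11: prefix='1100' -> emit 'n', reset
Bit 12: prefix='1' (no match yet)
Bit 13: prefix='11' (no match yet)
Bit 14: prefix='110' (no match yet)
Bit 15: prefix='1101' -> emit 'o', reset
Bit 16: prefix='1' (no match yet)
Bit 17: prefix='11' (no match yet)
Bit 18: prefix='111' -> emit 'm', reset
Bit 19: prefix='1' (no match yet)
Bit 20: prefix='10' -> emit 'g', reset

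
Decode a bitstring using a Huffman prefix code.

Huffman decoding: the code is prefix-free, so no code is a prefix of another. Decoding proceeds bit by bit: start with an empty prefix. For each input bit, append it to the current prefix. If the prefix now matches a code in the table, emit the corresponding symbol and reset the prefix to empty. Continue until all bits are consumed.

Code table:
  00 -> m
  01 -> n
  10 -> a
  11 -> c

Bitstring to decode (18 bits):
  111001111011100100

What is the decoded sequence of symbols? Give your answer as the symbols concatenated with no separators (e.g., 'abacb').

Answer: cancacanm

Derivation:
Bit 0: prefix='1' (no match yet)
Bit 1: prefix='11' -> emit 'c', reset
Bit 2: prefix='1' (no match yet)
Bit 3: prefix='10' -> emit 'a', reset
Bit 4: prefix='0' (no match yet)
Bit 5: prefix='01' -> emit 'n', reset
Bit 6: prefix='1' (no match yet)
Bit 7: prefix='11' -> emit 'c', reset
Bit 8: prefix='1' (no match yet)
Bit 9: prefix='10' -> emit 'a', reset
Bit 10: prefix='1' (no match yet)
Bit 11: prefix='11' -> emit 'c', reset
Bit 12: prefix='1' (no match yet)
Bit 13: prefix='10' -> emit 'a', reset
Bit 14: prefix='0' (no match yet)
Bit 15: prefix='01' -> emit 'n', reset
Bit 16: prefix='0' (no match yet)
Bit 17: prefix='00' -> emit 'm', reset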